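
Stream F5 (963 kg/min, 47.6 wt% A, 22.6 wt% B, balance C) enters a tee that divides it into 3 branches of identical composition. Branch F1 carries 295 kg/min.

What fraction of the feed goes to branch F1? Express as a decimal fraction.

Fraction to F1 = 295/963 = 0.3063.

0.306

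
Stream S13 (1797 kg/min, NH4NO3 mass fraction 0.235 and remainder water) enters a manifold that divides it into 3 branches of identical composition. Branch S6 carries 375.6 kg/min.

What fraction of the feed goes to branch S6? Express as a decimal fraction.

0.209

Fraction to S6 = 375.6/1797 = 0.2090.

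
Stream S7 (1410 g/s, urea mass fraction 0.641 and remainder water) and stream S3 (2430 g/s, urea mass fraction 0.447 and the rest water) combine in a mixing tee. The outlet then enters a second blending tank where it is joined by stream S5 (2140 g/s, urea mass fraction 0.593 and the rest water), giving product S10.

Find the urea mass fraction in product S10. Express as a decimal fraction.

0.545

Overall, product flow = 5980 g/s.
urea in = 1410×0.641 + 2430×0.447 + 2140×0.593 = 3259 g/s.
urea fraction in S10 = 0.545.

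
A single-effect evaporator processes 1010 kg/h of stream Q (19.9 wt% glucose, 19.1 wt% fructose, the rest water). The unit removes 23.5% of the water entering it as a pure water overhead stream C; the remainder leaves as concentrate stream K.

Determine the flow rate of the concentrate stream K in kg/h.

865.2 kg/h

water entering = 1010×0.610 = 616.1 kg/h; overhead removed = 0.235×616.1 = 144.78 kg/h.
Concentrate = 1010 − 144.78 = 865.22 kg/h.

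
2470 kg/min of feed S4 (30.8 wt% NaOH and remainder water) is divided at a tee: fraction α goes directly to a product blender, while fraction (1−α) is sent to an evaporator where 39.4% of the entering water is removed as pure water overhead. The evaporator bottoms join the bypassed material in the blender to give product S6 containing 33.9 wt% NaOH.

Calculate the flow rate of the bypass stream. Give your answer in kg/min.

All 2470×0.308 = 760.76 kg/min of NaOH reaches S6, so S6 = 760.76/0.339 = 2244.1 kg/min and vapour = 225.87 kg/min.
The evaporator receives (1−α)·2470 of feed at 0.692 water and removes 0.394 of that water:
0.394×0.692×(1−α)×2470 = 225.87
(1−α) = 225.87/673.44 = 0.3354;  α = 0.6646.
Bypass flow = 0.6646×2470 = 1641.6 kg/min.

1642 kg/min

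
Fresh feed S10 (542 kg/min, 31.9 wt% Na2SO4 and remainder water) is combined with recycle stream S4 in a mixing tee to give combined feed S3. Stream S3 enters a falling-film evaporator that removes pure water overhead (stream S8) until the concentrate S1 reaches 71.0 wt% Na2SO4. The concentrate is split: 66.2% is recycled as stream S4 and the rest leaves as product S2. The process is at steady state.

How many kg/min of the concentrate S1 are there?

Overall Na2SO4 balance (none leaves overhead): Na2SO4 in fresh feed = Na2SO4 in product, i.e. 542×0.319 = (1−0.662)·S1·0.710.
S1 = 172.9/(0.710×0.338) = 720.47 kg/min.

720.5 kg/min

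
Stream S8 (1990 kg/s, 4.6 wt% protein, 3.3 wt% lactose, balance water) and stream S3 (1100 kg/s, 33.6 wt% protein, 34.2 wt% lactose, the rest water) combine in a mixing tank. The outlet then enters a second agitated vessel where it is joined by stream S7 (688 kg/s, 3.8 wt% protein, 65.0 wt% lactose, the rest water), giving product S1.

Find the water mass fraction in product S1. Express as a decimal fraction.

Overall, product flow = 3778 kg/s.
water in = 1990×0.921 + 1100×0.322 + 688×0.312 = 2401.6 kg/s.
water fraction in S1 = 0.636.

0.636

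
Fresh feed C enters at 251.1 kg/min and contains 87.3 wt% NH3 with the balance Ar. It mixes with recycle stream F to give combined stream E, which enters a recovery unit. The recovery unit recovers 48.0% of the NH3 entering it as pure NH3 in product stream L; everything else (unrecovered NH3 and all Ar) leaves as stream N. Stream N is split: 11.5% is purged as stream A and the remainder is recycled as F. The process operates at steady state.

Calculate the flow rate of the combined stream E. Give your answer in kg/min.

683.4 kg/min

Ar enters only via C and leaves only via the purge: 251.1×0.127 = 0.115×(Ar in N), and the recovery unit passes all Ar, so Ar in E = Ar in N = 277.3 kg/min.
NH3 in E: m_A = 251.1×0.873 + (1−0.115)·(1−0.480)·m_A, so m_A = 219.21/0.5398 = 406.1 kg/min.
E = 406.1 + 277.3 = 683.4 kg/min.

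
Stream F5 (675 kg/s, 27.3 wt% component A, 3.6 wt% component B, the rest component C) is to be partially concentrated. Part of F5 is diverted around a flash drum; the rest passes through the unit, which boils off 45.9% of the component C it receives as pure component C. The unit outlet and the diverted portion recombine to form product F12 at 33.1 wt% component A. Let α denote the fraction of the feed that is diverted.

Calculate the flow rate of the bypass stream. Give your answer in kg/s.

All 675×0.273 = 184.28 kg/s of component A reaches F12, so F12 = 184.28/0.331 = 556.72 kg/s and vapour = 118.28 kg/s.
The evaporator receives (1−α)·675 of feed at 0.691 component C and removes 0.459 of that component C:
0.459×0.691×(1−α)×675 = 118.28
(1−α) = 118.28/214.09 = 0.5525;  α = 0.4475.
Bypass flow = 0.4475×675 = 302.08 kg/s.

302.1 kg/s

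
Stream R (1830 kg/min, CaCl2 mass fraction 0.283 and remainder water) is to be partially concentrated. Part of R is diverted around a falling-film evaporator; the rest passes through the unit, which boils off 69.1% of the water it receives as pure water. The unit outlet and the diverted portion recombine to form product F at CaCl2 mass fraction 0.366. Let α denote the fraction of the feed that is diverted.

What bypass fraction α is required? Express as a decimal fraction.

0.542

All 1830×0.283 = 517.89 kg/min of CaCl2 reaches F, so F = 517.89/0.366 = 1415 kg/min and vapour = 415 kg/min.
The evaporator receives (1−α)·1830 of feed at 0.717 water and removes 0.691 of that water:
0.691×0.717×(1−α)×1830 = 415
(1−α) = 415/906.67 = 0.4577;  α = 0.5423.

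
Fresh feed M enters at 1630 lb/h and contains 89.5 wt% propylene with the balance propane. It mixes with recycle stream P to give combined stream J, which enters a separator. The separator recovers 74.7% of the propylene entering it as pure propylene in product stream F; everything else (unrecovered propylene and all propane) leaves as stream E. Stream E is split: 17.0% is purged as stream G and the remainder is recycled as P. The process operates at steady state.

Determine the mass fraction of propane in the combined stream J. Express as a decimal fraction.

0.353

propane enters only via M and leaves only via the purge: 1630×0.105 = 0.170×(propane in E), and the separator passes all propane, so propane in J = propane in E = 1006.8 lb/h.
propylene in J: m_A = 1630×0.895 + (1−0.170)·(1−0.747)·m_A, so m_A = 1458.9/0.7900 = 1846.6 lb/h.
J = 1846.6 + 1006.8 = 2853.4 lb/h.
propane fraction in J = 1006.8/2853.4 = 0.353.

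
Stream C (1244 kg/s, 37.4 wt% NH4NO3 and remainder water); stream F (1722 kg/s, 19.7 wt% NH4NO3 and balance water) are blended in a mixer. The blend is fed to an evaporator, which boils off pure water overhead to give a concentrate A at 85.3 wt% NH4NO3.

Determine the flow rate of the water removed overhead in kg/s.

2023 kg/s

NH4NO3 entering = 1244×0.374 + 1722×0.197 = 804.49 kg/s.
All NH4NO3 reports to A, so A = 804.49/0.853 = 943.13 kg/s.
Total feed = 2966 kg/s; overhead = 2966 − 943.13 = 2022.9 kg/s.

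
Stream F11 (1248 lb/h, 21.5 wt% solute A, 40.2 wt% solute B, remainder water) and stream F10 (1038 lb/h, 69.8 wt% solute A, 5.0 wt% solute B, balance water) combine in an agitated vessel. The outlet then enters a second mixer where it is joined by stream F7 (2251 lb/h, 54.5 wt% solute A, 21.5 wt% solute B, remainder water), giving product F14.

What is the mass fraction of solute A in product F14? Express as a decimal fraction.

0.489

Overall, product flow = 4537 lb/h.
solute A in = 1248×0.215 + 1038×0.698 + 2251×0.545 = 2219.6 lb/h.
solute A fraction in F14 = 0.489.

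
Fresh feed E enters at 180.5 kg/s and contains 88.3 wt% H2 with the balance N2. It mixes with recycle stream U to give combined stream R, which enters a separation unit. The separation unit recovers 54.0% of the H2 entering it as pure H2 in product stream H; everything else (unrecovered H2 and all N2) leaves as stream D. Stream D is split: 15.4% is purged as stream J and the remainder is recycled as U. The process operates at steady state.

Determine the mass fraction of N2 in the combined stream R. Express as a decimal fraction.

0.345

N2 enters only via E and leaves only via the purge: 180.5×0.117 = 0.154×(N2 in D), and the separation unit passes all N2, so N2 in R = N2 in D = 137.13 kg/s.
H2 in R: m_A = 180.5×0.883 + (1−0.154)·(1−0.540)·m_A, so m_A = 159.38/0.6108 = 260.92 kg/s.
R = 260.92 + 137.13 = 398.05 kg/s.
N2 fraction in R = 137.13/398.05 = 0.345.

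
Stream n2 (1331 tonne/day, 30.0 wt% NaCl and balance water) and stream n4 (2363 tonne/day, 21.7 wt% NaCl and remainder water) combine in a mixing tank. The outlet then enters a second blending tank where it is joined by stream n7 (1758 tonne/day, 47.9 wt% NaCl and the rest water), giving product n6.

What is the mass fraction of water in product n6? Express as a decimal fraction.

Overall, product flow = 5452 tonne/day.
water in = 1331×0.700 + 2363×0.783 + 1758×0.521 = 3697.8 tonne/day.
water fraction in n6 = 0.6783.

0.6783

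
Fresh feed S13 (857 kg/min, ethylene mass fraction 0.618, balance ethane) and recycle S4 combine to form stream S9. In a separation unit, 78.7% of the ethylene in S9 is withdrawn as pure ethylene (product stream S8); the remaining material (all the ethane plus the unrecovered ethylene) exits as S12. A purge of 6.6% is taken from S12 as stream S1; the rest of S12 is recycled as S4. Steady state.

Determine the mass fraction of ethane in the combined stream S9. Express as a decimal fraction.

0.882

ethane enters only via S13 and leaves only via the purge: 857×0.382 = 0.066×(ethane in S12), and the separation unit passes all ethane, so ethane in S9 = ethane in S12 = 4960.2 kg/min.
ethylene in S9: m_A = 857×0.618 + (1−0.066)·(1−0.787)·m_A, so m_A = 529.63/0.8011 = 661.16 kg/min.
S9 = 661.16 + 4960.2 = 5621.4 kg/min.
ethane fraction in S9 = 4960.2/5621.4 = 0.882.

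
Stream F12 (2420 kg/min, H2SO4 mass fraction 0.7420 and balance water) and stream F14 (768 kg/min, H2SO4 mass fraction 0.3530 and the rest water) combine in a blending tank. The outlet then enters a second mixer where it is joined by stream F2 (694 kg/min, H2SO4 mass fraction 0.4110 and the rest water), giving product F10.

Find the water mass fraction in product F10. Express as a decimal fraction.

0.3941

Overall, product flow = 3882 kg/min.
water in = 2420×0.258 + 768×0.647 + 694×0.589 = 1530 kg/min.
water fraction in F10 = 0.3941.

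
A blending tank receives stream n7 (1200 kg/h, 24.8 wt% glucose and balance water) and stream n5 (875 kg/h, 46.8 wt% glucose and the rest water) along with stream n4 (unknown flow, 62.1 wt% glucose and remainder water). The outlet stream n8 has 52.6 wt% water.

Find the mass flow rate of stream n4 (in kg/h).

1881 kg/h

Let n4 be the unknown flow. Total out = 2075 + n4.
water balance: 1367.9 + 0.379·n4 = 0.526·(2075 + n4)
(0.379 − 0.526)·n4 = 0.526×2075 − 1367.9 = -276.45
n4 = -276.45 / -0.147 = 1880.6 kg/h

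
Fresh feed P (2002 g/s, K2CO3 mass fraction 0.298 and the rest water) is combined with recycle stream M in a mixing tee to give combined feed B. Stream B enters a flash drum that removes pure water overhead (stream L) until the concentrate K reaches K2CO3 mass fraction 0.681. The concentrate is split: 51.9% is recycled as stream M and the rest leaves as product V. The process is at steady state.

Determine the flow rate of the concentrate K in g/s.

Overall K2CO3 balance (none leaves overhead): K2CO3 in fresh feed = K2CO3 in product, i.e. 2002×0.298 = (1−0.519)·K·0.681.
K = 596.6/(0.681×0.481) = 1821.3 g/s.

1821 g/s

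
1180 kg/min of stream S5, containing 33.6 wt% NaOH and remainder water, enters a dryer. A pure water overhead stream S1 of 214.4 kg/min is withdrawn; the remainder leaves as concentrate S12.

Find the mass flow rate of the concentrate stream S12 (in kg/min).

Concentrate = 1180 − 214.4 = 965.6 kg/min.

965.6 kg/min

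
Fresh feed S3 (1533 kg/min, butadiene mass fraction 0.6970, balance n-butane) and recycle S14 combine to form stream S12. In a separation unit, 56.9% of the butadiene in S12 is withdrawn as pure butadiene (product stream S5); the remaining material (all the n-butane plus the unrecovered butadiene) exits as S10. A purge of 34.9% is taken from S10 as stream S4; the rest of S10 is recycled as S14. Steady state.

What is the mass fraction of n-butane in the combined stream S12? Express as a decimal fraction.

0.4726

n-butane enters only via S3 and leaves only via the purge: 1533×0.303 = 0.349×(n-butane in S10), and the separation unit passes all n-butane, so n-butane in S12 = n-butane in S10 = 1330.9 kg/min.
butadiene in S12: m_A = 1533×0.697 + (1−0.349)·(1−0.569)·m_A, so m_A = 1068.5/0.7194 = 1485.2 kg/min.
S12 = 1485.2 + 1330.9 = 2816.2 kg/min.
n-butane fraction in S12 = 1330.9/2816.2 = 0.4726.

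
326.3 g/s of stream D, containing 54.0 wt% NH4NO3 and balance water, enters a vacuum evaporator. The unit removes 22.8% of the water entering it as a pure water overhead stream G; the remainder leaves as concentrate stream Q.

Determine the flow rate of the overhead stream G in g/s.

water entering = 326.3×0.460 = 150.1 g/s; overhead removed = 0.228×150.1 = 34.222 g/s.

34.22 g/s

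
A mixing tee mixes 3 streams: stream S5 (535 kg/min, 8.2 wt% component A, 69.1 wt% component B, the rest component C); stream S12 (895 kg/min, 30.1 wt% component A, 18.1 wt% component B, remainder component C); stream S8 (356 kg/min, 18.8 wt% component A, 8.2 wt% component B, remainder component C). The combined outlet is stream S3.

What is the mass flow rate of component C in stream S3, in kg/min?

component C out = component C in = 535×0.227 + 895×0.518 + 356×0.730 = 844.94 kg/min.

844.9 kg/min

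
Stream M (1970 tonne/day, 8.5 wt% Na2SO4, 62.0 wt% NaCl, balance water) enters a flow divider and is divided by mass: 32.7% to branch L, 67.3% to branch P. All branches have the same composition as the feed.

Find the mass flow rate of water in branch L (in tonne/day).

Branch L total = 0.327×1970 = 644.19 tonne/day.
water in L = 0.295×644.19 = 190.04 tonne/day.

190 tonne/day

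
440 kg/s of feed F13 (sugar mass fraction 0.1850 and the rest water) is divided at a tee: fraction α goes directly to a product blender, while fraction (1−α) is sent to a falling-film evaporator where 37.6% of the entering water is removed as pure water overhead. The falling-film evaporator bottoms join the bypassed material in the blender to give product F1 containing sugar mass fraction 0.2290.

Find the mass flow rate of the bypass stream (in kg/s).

All 440×0.185 = 81.4 kg/s of sugar reaches F1, so F1 = 81.4/0.229 = 355.46 kg/s and vapour = 84.541 kg/s.
The evaporator receives (1−α)·440 of feed at 0.815 water and removes 0.376 of that water:
0.376×0.815×(1−α)×440 = 84.541
(1−α) = 84.541/134.83 = 0.6270;  α = 0.3730.
Bypass flow = 0.3730×440 = 164.12 kg/s.

164.1 kg/s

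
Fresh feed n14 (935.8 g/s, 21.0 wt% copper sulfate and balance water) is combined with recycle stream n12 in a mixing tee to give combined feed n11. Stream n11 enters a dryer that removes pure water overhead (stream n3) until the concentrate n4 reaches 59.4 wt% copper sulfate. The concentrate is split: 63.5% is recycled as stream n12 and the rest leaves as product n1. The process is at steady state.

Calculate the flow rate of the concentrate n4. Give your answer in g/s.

906.4 g/s

Overall copper sulfate balance (none leaves overhead): copper sulfate in fresh feed = copper sulfate in product, i.e. 935.8×0.210 = (1−0.635)·n4·0.594.
n4 = 196.52/(0.594×0.365) = 906.41 g/s.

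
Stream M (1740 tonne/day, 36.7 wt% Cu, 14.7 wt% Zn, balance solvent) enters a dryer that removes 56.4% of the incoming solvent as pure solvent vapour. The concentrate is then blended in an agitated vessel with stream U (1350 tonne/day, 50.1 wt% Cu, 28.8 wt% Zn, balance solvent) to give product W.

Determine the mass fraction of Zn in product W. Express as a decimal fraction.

0.2467

Vapour removed = 0.564×0.486×1740 = 476.94 tonne/day; concentrate = 1263.1 tonne/day.
Zn reaching the mixer = 255.78 (from concentrate) + 1350×0.288 = 644.58 tonne/day.
Product flow = 1263.1 + 1350 = 2613.1 tonne/day; Zn fraction = 0.2467.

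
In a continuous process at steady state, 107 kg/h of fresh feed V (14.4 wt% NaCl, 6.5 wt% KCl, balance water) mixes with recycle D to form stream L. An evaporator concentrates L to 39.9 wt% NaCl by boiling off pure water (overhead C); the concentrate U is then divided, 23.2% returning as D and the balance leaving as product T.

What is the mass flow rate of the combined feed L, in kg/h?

118.7 kg/h

Overall NaCl balance (none leaves overhead): NaCl in fresh feed = NaCl in product, i.e. 107×0.144 = (1−0.232)·U·0.399.
U = 15.408/(0.399×0.768) = 50.282 kg/h.
Recycle D = 0.232×50.282 = 11.665 kg/h.
Combined feed L = 107 + 11.665 = 118.67 kg/h.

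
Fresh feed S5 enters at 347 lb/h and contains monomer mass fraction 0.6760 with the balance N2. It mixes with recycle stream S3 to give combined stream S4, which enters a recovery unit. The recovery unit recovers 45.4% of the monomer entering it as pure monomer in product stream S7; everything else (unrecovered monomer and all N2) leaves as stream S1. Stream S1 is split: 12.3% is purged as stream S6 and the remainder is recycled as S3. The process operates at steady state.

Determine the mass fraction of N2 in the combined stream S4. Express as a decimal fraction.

0.6701

N2 enters only via S5 and leaves only via the purge: 347×0.324 = 0.123×(N2 in S1), and the recovery unit passes all N2, so N2 in S4 = N2 in S1 = 914.05 lb/h.
monomer in S4: m_A = 347×0.676 + (1−0.123)·(1−0.454)·m_A, so m_A = 234.57/0.5212 = 450.1 lb/h.
S4 = 450.1 + 914.05 = 1364.1 lb/h.
N2 fraction in S4 = 914.05/1364.1 = 0.6701.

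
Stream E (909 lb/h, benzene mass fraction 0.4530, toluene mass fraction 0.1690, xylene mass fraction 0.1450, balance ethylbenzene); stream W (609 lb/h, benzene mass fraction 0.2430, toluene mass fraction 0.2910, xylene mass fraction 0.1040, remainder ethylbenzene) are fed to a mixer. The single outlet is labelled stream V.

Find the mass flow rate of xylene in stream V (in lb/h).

xylene out = xylene in = 909×0.145 + 609×0.104 = 195.14 lb/h.

195.1 lb/h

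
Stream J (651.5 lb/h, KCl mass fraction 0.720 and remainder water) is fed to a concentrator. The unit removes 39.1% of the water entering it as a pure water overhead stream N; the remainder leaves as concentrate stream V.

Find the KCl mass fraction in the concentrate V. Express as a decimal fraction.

0.809

KCl is not removed: 651.5×0.720 = 469.08 lb/h of KCl enters V.
water entering = 651.5×0.280 = 182.42 lb/h; overhead removed = 0.391×182.42 = 71.326 lb/h.
Concentrate = 651.5 − 71.326 = 580.17 lb/h.
Mass fraction = 469.08/580.17 = 0.809.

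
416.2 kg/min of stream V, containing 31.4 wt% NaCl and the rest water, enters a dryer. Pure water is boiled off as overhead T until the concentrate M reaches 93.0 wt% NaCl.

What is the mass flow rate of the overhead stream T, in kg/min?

275.7 kg/min

NaCl is conserved: 416.2×0.314 = 130.69 kg/min all reports to the concentrate.
Concentrate = 130.69/(target fraction) = 140.52 kg/min.
Overhead = 416.2 − 140.52 = 275.68 kg/min.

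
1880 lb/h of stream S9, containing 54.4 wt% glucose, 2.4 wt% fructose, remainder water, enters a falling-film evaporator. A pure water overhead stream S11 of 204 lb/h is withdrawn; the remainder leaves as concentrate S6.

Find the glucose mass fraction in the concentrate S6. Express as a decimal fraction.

0.610

glucose is not removed: 1880×0.544 = 1022.7 lb/h of glucose enters S6.
Concentrate = 1880 − 204 = 1676 lb/h.
Mass fraction = 1022.7/1676 = 0.610.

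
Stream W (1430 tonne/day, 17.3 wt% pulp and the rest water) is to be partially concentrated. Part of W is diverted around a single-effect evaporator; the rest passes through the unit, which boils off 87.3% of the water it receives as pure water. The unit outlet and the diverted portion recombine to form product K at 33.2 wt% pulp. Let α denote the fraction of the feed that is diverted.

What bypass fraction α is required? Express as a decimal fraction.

0.337

All 1430×0.173 = 247.39 tonne/day of pulp reaches K, so K = 247.39/0.332 = 745.15 tonne/day and vapour = 684.85 tonne/day.
The evaporator receives (1−α)·1430 of feed at 0.827 water and removes 0.873 of that water:
0.873×0.827×(1−α)×1430 = 684.85
(1−α) = 684.85/1032.4 = 0.6633;  α = 0.3367.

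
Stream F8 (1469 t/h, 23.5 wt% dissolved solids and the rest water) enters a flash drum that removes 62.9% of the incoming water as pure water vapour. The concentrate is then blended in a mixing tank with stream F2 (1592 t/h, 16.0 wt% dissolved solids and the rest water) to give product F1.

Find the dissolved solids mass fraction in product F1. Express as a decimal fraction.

0.2548

Vapour removed = 0.629×0.765×1469 = 706.86 t/h; concentrate = 762.14 t/h.
dissolved solids reaching the mixer = 345.21 (from concentrate) + 1592×0.160 = 599.93 t/h.
Product flow = 762.14 + 1592 = 2354.1 t/h; dissolved solids fraction = 0.2548.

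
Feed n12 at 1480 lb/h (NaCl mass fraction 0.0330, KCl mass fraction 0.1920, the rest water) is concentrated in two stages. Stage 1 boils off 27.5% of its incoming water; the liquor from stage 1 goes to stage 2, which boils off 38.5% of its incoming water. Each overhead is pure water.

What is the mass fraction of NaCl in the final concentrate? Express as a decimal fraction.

water in feed = 1480×0.775 = 1147 lb/h.
After stage 1: water left = (1−0.275)×1147 = 831.58; stream total = 1164.6 lb/h.
After stage 2: water left = (1−0.385)×831.58 = 511.42; final concentrate = 844.42 lb/h.
NaCl fraction = 48.84/844.42 = 0.0578.

0.0578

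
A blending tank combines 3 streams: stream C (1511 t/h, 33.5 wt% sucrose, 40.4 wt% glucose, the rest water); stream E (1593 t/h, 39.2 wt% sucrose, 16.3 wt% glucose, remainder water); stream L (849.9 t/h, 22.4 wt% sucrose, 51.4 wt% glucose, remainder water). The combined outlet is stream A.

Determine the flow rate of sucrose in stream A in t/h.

sucrose out = sucrose in = 1511×0.335 + 1593×0.392 + 849.9×0.224 = 1321 t/h.

1321 t/h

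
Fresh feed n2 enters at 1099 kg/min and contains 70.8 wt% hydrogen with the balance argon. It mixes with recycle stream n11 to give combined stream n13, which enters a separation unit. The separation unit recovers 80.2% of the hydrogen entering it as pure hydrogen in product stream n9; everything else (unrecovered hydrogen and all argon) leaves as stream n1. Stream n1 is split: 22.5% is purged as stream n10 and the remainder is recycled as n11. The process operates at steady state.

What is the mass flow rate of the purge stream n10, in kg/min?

argon enters only via n2 and leaves only via the purge: 1099×0.292 = 0.225×(argon in n1), and the separation unit passes all argon, so argon in n13 = argon in n1 = 1426.3 kg/min.
hydrogen in n13: m_A = 1099×0.708 + (1−0.225)·(1−0.802)·m_A, so m_A = 778.09/0.8466 = 919.13 kg/min.
n1 = (1−0.802)×919.13 + 1426.3 = 1608.2 kg/min.
Purge n10 = 0.225×1608.2 = 361.86 kg/min.

361.9 kg/min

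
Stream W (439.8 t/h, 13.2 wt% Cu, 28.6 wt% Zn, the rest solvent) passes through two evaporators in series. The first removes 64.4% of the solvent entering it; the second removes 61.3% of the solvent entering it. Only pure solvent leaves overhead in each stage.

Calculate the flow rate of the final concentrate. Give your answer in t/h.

solvent in feed = 439.8×0.582 = 255.96 t/h.
After stage 1: solvent left = (1−0.644)×255.96 = 91.123; stream total = 274.96 t/h.
After stage 2: solvent left = (1−0.613)×91.123 = 35.265; final concentrate = 219.1 t/h.

219.1 t/h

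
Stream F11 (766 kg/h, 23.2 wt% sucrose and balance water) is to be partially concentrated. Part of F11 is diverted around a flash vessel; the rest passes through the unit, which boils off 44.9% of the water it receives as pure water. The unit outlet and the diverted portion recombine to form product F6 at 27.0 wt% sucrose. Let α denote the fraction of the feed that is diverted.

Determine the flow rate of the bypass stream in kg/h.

453.4 kg/h

All 766×0.232 = 177.71 kg/h of sucrose reaches F6, so F6 = 177.71/0.270 = 658.19 kg/h and vapour = 107.81 kg/h.
The evaporator receives (1−α)·766 of feed at 0.768 water and removes 0.449 of that water:
0.449×0.768×(1−α)×766 = 107.81
(1−α) = 107.81/264.14 = 0.4081;  α = 0.5919.
Bypass flow = 0.5919×766 = 453.36 kg/h.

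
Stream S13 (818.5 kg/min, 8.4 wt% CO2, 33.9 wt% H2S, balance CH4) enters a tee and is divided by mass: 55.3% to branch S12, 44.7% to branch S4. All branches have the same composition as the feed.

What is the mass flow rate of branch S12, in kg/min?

452.6 kg/min

Branch S12 flow = 0.553×818.5 = 452.63 kg/min.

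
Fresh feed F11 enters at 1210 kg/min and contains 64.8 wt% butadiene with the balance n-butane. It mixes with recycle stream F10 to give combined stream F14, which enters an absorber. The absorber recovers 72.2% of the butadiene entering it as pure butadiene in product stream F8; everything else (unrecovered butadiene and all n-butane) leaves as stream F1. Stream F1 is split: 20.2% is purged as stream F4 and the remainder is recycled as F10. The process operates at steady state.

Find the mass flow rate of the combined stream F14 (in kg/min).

3116 kg/min

n-butane enters only via F11 and leaves only via the purge: 1210×0.352 = 0.202×(n-butane in F1), and the absorber passes all n-butane, so n-butane in F14 = n-butane in F1 = 2108.5 kg/min.
butadiene in F14: m_A = 1210×0.648 + (1−0.202)·(1−0.722)·m_A, so m_A = 784.08/0.7782 = 1007.6 kg/min.
F14 = 1007.6 + 2108.5 = 3116.1 kg/min.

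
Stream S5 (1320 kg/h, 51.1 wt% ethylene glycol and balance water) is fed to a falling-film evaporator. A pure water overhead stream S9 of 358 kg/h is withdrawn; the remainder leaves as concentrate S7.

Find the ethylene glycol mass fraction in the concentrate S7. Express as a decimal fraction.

0.701

ethylene glycol is not removed: 1320×0.511 = 674.52 kg/h of ethylene glycol enters S7.
Concentrate = 1320 − 358 = 962 kg/h.
Mass fraction = 674.52/962 = 0.701.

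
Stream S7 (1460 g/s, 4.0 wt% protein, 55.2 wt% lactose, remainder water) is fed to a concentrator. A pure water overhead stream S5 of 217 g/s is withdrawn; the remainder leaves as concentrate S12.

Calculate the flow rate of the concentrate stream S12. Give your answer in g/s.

1243 g/s

Concentrate = 1460 − 217 = 1243 g/s.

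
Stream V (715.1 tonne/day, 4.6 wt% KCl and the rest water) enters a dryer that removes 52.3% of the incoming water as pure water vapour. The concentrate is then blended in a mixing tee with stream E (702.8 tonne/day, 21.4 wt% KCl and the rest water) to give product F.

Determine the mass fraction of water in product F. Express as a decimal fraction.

Vapour removed = 0.523×0.954×715.1 = 356.79 tonne/day; concentrate = 358.31 tonne/day.
water reaching the mixer = 325.41 (from concentrate) + 702.8×0.786 = 877.81 tonne/day.
Product flow = 358.31 + 702.8 = 1061.1 tonne/day; water fraction = 0.8273.

0.8273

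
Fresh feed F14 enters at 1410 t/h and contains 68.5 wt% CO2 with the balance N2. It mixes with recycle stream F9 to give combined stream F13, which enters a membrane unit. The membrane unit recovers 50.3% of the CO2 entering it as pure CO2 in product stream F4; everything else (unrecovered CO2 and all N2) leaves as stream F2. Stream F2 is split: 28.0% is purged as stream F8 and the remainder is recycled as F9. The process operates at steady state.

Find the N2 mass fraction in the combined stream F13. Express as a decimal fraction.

0.513

N2 enters only via F14 and leaves only via the purge: 1410×0.315 = 0.280×(N2 in F2), and the membrane unit passes all N2, so N2 in F13 = N2 in F2 = 1586.2 t/h.
CO2 in F13: m_A = 1410×0.685 + (1−0.280)·(1−0.503)·m_A, so m_A = 965.85/0.6422 = 1504.1 t/h.
F13 = 1504.1 + 1586.2 = 3090.3 t/h.
N2 fraction in F13 = 1586.2/3090.3 = 0.513.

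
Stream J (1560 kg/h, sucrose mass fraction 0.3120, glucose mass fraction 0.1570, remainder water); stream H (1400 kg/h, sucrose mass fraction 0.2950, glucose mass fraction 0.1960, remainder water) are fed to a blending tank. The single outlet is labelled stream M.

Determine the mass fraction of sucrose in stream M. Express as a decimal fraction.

0.3040

Total flow out = 1560 + 1400 = 2960 kg/h.
sucrose in = 1560×0.312 + 1400×0.295 = 899.72 kg/h.
sucrose mass fraction in M = 899.72/2960 = 0.3040.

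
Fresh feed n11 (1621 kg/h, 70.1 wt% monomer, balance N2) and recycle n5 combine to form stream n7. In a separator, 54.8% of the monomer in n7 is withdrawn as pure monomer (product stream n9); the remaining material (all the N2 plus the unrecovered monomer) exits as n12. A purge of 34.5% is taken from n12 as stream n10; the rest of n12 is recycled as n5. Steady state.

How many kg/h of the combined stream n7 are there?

3019 kg/h

N2 enters only via n11 and leaves only via the purge: 1621×0.299 = 0.345×(N2 in n12), and the separator passes all N2, so N2 in n7 = N2 in n12 = 1404.9 kg/h.
monomer in n7: m_A = 1621×0.701 + (1−0.345)·(1−0.548)·m_A, so m_A = 1136.3/0.7039 = 1614.2 kg/h.
n7 = 1614.2 + 1404.9 = 3019.1 kg/h.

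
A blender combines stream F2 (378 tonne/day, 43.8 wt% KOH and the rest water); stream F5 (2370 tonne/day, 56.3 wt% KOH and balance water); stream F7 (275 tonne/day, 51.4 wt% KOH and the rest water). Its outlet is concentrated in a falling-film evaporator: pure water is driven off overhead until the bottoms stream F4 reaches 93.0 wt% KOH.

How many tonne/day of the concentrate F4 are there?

KOH entering = 378×0.438 + 2370×0.563 + 275×0.514 = 1641.2 tonne/day.
All KOH reports to F4, so F4 = 1641.2/0.930 = 1764.8 tonne/day.

1765 tonne/day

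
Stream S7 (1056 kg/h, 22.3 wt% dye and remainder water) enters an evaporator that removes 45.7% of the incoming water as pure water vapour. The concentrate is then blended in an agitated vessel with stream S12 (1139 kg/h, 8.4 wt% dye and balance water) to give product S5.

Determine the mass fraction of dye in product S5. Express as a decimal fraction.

0.182

Vapour removed = 0.457×0.777×1056 = 374.97 kg/h; concentrate = 681.03 kg/h.
dye reaching the mixer = 235.49 (from concentrate) + 1139×0.084 = 331.16 kg/h.
Product flow = 681.03 + 1139 = 1820 kg/h; dye fraction = 0.182.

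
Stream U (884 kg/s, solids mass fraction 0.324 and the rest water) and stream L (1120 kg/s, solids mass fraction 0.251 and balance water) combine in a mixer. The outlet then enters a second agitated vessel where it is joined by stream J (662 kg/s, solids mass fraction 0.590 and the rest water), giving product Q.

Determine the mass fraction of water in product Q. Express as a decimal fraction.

0.641

Overall, product flow = 2666 kg/s.
water in = 884×0.676 + 1120×0.749 + 662×0.410 = 1707.9 kg/s.
water fraction in Q = 0.641.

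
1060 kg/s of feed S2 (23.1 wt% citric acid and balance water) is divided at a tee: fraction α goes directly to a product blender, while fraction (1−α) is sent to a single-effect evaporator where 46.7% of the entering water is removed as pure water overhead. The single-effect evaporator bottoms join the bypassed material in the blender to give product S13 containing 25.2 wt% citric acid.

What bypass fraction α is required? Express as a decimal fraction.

All 1060×0.231 = 244.86 kg/s of citric acid reaches S13, so S13 = 244.86/0.252 = 971.67 kg/s and vapour = 88.333 kg/s.
The evaporator receives (1−α)·1060 of feed at 0.769 water and removes 0.467 of that water:
0.467×0.769×(1−α)×1060 = 88.333
(1−α) = 88.333/380.67 = 0.2320;  α = 0.7680.

0.768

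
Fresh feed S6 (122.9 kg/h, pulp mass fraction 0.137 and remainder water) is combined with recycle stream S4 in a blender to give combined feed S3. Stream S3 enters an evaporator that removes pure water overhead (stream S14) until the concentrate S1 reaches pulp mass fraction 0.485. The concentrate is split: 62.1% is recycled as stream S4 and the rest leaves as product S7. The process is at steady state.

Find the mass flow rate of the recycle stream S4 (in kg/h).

Overall pulp balance (none leaves overhead): pulp in fresh feed = pulp in product, i.e. 122.9×0.137 = (1−0.621)·S1·0.485.
S1 = 16.837/(0.485×0.379) = 91.599 kg/h.
Recycle S4 = 0.621×91.599 = 56.883 kg/h.

56.88 kg/h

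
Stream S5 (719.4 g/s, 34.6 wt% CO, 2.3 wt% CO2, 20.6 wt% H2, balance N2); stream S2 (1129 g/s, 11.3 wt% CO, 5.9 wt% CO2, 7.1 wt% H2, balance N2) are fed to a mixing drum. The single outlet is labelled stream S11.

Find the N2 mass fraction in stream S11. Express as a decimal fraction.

Total flow out = 719.4 + 1129 = 1848.4 g/s.
N2 in = 719.4×0.425 + 1129×0.757 = 1160.4 g/s.
N2 mass fraction in S11 = 1160.4/1848.4 = 0.628.

0.628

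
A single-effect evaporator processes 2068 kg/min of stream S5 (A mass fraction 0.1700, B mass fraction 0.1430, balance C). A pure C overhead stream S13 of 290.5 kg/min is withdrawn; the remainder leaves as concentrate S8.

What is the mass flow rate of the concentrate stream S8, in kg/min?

Concentrate = 2068 − 290.5 = 1777.5 kg/min.

1778 kg/min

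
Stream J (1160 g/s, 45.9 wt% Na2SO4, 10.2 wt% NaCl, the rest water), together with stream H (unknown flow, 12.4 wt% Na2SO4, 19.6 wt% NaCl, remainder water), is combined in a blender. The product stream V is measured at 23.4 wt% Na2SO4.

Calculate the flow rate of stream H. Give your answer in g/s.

Let H be the unknown flow. Total out = 1160 + H.
Na2SO4 balance: 532.44 + 0.124·H = 0.234·(1160 + H)
(0.124 − 0.234)·H = 0.234×1160 − 532.44 = -261
H = -261 / -0.110 = 2372.7 g/s

2373 g/s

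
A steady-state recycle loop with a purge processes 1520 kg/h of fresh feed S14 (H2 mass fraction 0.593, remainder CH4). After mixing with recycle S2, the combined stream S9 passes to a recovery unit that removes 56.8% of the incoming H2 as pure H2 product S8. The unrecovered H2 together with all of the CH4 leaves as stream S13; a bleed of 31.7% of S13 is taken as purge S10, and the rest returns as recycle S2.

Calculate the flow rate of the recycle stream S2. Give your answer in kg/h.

1710 kg/h

CH4 enters only via S14 and leaves only via the purge: 1520×0.407 = 0.317×(CH4 in S13), and the recovery unit passes all CH4, so CH4 in S9 = CH4 in S13 = 1951.5 kg/h.
H2 in S9: m_A = 1520×0.593 + (1−0.317)·(1−0.568)·m_A, so m_A = 901.36/0.7049 = 1278.6 kg/h.
S13 = (1−0.568)×1278.6 + 1951.5 = 2503.9 kg/h.
Recycle S2 = (1−0.317)×2503.9 = 1710.2 kg/h.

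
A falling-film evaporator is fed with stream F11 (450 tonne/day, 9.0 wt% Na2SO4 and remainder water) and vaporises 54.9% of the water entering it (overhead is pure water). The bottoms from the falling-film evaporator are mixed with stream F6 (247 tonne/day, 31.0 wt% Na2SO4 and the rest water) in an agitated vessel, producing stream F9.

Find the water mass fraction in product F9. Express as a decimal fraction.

0.7521

Vapour removed = 0.549×0.910×450 = 224.82 tonne/day; concentrate = 225.18 tonne/day.
water reaching the mixer = 184.68 (from concentrate) + 247×0.690 = 355.11 tonne/day.
Product flow = 225.18 + 247 = 472.18 tonne/day; water fraction = 0.7521.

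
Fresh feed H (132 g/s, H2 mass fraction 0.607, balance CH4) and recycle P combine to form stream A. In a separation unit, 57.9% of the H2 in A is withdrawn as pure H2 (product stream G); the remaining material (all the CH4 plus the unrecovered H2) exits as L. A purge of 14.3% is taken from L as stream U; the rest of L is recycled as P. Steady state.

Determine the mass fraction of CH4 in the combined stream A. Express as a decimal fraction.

CH4 enters only via H and leaves only via the purge: 132×0.393 = 0.143×(CH4 in L), and the separation unit passes all CH4, so CH4 in A = CH4 in L = 362.77 g/s.
H2 in A: m_A = 132×0.607 + (1−0.143)·(1−0.579)·m_A, so m_A = 80.124/0.6392 = 125.35 g/s.
A = 125.35 + 362.77 = 488.12 g/s.
CH4 fraction in A = 362.77/488.12 = 0.743.

0.743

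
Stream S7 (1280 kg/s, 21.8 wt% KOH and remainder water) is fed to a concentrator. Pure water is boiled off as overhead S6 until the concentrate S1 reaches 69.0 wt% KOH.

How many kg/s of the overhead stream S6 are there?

875.6 kg/s

KOH is conserved: 1280×0.218 = 279.04 kg/s all reports to the concentrate.
Concentrate = 279.04/(target fraction) = 404.41 kg/s.
Overhead = 1280 − 404.41 = 875.59 kg/s.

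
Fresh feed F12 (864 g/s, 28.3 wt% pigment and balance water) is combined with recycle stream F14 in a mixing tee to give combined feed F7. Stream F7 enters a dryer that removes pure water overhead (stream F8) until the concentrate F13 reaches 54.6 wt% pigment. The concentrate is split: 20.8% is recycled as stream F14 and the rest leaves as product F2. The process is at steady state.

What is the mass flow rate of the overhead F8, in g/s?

Overall pigment balance (none leaves overhead): pigment in fresh feed = pigment in product, i.e. 864×0.283 = (1−0.208)·F13·0.546.
F13 = 244.51/(0.546×0.792) = 565.43 g/s.
Recycle F14 = 0.208×565.43 = 117.61 g/s.
Combined feed F7 = 864 + 117.61 = 981.61 g/s.
Overhead F8 = F7 − F13 = 981.61 − 565.43 = 416.18 g/s.

416.2 g/s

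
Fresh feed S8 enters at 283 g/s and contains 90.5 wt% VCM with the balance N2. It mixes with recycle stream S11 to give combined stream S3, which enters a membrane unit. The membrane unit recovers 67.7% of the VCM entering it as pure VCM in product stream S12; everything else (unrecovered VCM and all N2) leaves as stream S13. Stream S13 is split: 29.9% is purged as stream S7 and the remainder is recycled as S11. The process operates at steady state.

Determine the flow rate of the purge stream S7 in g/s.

58.86 g/s

N2 enters only via S8 and leaves only via the purge: 283×0.095 = 0.299×(N2 in S13), and the membrane unit passes all N2, so N2 in S3 = N2 in S13 = 89.916 g/s.
VCM in S3: m_A = 283×0.905 + (1−0.299)·(1−0.677)·m_A, so m_A = 256.12/0.7736 = 331.08 g/s.
S13 = (1−0.677)×331.08 + 89.916 = 196.85 g/s.
Purge S7 = 0.299×196.85 = 58.86 g/s.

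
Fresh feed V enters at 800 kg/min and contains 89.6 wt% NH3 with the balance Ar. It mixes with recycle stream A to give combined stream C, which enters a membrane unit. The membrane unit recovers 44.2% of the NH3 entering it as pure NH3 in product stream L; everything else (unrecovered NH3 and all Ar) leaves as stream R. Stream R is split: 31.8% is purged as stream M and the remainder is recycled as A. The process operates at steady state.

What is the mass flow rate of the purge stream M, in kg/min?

Ar enters only via V and leaves only via the purge: 800×0.104 = 0.318×(Ar in R), and the membrane unit passes all Ar, so Ar in C = Ar in R = 261.64 kg/min.
NH3 in C: m_A = 800×0.896 + (1−0.318)·(1−0.442)·m_A, so m_A = 716.8/0.6194 = 1157.2 kg/min.
R = (1−0.442)×1157.2 + 261.64 = 907.33 kg/min.
Purge M = 0.318×907.33 = 288.53 kg/min.

288.5 kg/min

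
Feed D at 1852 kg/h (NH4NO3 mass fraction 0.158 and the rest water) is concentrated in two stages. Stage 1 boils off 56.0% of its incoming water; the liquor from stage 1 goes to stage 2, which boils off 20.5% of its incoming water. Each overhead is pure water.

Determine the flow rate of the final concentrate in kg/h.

838.1 kg/h

water in feed = 1852×0.842 = 1559.4 kg/h.
After stage 1: water left = (1−0.560)×1559.4 = 686.13; stream total = 978.74 kg/h.
After stage 2: water left = (1−0.205)×686.13 = 545.47; final concentrate = 838.09 kg/h.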